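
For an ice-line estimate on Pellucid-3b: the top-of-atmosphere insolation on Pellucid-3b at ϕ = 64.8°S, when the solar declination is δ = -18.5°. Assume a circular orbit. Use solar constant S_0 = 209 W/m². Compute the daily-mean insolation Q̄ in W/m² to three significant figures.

Q̄ ≈ 64.0 W/m²

cos h₀ = −tan(-64.8°) tan(-18.500°) = -0.7111, h₀ = 2.3618 rad.
Bracket: h₀ sin ϕ sin δ + cos ϕ cos δ sin h₀ = 2.3618×-0.90483×-0.31730 + 0.42578×0.94832×0.70314 = 0.678079 + 0.283911 = 0.961990.
Q̄ = (S_0/π) × [bracket] = (209/π) × 0.961990 = 64.00 W/m².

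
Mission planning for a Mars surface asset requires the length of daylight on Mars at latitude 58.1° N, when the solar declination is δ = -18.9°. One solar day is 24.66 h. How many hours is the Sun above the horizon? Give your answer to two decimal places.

7.76 h

cos H₀ = −tan φ · tan δ = −tan(+58.1°) × tan(-18.900°) = 0.5501, so H₀ = 0.9884 rad = 56.63°.
Daylight = 2H₀/(2π) × 24.66 h = (0.9884/π) × 24.66 = 7.76 h.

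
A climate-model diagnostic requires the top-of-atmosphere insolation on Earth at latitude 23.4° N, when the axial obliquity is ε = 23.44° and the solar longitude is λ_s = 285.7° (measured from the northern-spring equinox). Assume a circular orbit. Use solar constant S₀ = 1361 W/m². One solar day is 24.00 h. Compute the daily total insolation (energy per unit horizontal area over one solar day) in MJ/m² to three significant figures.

Solar declination: sin δ = sin ε · sin λ_s = sin 23.44° × sin 285.7° = -0.38295, so δ = -22.516°.
cos H₀ = −tan(+23.4°) tan(-22.516°) = 0.1794, H₀ = 1.3904 rad.
Bracket: H₀ sin φ sin δ + cos φ cos δ sin H₀ = 1.3904×0.39715×-0.38295 + 0.91775×0.92377×0.98378 = -0.211464 + 0.834039 = 0.622575.
Q̄ = (S₀/π) × [bracket] = (1361/π) × 0.622575 = 269.71 W/m².
Daily total = Q̄ × 24.00 h × 3600 s/h = 269.71 × 24.00 × 3600 / 10⁶ = 23.30 MJ/m².

23.3 MJ/m²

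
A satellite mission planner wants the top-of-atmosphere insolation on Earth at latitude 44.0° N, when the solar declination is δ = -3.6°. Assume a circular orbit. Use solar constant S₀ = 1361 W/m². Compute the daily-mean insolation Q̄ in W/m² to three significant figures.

Q̄ ≈ 282 W/m²

cos H₀ = −tan(+44.0°) tan(-3.600°) = 0.0608, H₀ = 1.5100 rad.
Bracket: H₀ sin φ sin δ + cos φ cos δ sin H₀ = 1.5100×0.69466×-0.06279 + 0.71934×0.99803×0.99815 = -0.065863 + 0.716595 = 0.650732.
Q̄ = (S₀/π) × [bracket] = (1361/π) × 0.650732 = 281.9 W/m².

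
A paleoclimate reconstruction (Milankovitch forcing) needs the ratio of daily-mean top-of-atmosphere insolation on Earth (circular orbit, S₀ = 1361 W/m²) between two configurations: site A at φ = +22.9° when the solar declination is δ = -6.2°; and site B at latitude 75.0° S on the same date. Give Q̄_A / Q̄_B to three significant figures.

Q̄_A / Q̄_B ≈ 1.92

— Configuration A (φ=+22.9°):
cos H₀ = −tan(+22.9°) tan(-6.200°) = 0.0459, H₀ = 1.5249 rad.
Bracket: H₀ sin φ sin δ + cos φ cos δ sin H₀ = 1.5249×0.38912×-0.10800 + 0.92119×0.99415×0.99895 = -0.064084 + 0.914839 = 0.850755.
Q̄ = (S₀/π) × [bracket] = (1361/π) × 0.850755 = 368.56 W/m².
— Configuration B (φ=-75.0°):
cos H₀ = −tan(-75.0°) tan(-6.200°) = -0.4054, H₀ = 1.9882 rad.
Bracket: H₀ sin φ sin δ + cos φ cos δ sin H₀ = 1.9882×-0.96593×-0.10800 + 0.25882×0.99415×0.91413 = 0.207410 + 0.235211 = 0.442621.
Q̄ = (S₀/π) × [bracket] = (1361/π) × 0.442621 = 191.75 W/m².
Ratio Q̄_A / Q̄_B = 368.56 / 191.75 = 1.922.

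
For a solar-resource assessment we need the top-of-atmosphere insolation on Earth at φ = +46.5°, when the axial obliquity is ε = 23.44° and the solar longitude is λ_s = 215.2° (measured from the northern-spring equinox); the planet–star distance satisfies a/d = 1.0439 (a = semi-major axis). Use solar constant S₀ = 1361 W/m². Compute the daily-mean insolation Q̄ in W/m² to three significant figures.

Solar declination: sin δ = sin ε · sin λ_s = sin 23.44° × sin 215.2° = -0.22930, so δ = -13.256°.
cos H₀ = −tan(+46.5°) tan(-13.256°) = 0.2482, H₀ = 1.3199 rad.
Bracket: H₀ sin φ sin δ + cos φ cos δ sin H₀ = 1.3199×0.72537×-0.22930 + 0.68835×0.97336×0.96870 = -0.219535 + 0.649041 = 0.429506.
Inverse-square distance factor (a/d)² = 1.0439² = 1.089727.
Q̄ = (S₀/π) × 1.089727 × [bracket] = (1361/π) × 1.089727 × 0.429506 = 202.8 W/m².

Q̄ ≈ 203 W/m²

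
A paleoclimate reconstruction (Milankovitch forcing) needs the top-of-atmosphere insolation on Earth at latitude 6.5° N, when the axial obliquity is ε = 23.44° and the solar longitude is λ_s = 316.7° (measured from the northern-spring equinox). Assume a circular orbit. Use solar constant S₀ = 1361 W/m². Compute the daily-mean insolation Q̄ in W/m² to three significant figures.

Q̄ ≈ 393 W/m²

Solar declination: sin δ = sin ε · sin λ_s = sin 23.44° × sin 316.7° = -0.27281, so δ = -15.832°.
cos H₀ = −tan(+6.5°) tan(-15.832°) = 0.0323, H₀ = 1.5385 rad.
Bracket: H₀ sin φ sin δ + cos φ cos δ sin H₀ = 1.5385×0.11320×-0.27281 + 0.99357×0.96207×0.99948 = -0.047512 + 0.955387 = 0.907875.
Q̄ = (S₀/π) × [bracket] = (1361/π) × 0.907875 = 393.3 W/m².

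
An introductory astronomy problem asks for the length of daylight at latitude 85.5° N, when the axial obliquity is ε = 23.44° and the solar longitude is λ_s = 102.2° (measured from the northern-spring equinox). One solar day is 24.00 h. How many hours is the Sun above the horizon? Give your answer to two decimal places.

24.00 h

Solar declination: sin δ = sin ε · sin λ_s = sin 23.44° × sin 102.2° = 0.38880, so δ = +22.880°.
Sunrise equation: cos H₀ = −tan φ · tan δ = -5.3621 ≤ −1, so the Sun never sets (polar day) and H₀ = π.
Daylight = 2H₀/(2π) × 24.00 h = (3.1416/π) × 24.00 = 24.00 h.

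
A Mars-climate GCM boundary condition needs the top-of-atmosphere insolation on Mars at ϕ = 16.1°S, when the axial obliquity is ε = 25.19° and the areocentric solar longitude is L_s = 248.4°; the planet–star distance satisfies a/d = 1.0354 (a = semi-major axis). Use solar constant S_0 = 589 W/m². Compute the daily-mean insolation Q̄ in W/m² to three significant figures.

Q̄ ≈ 213 W/m²

sin δ = sin 25.19° × sin 248.4° = -0.39573, so δ = -23.312°.
cos h₀ = −tan(-16.1°) tan(-23.312°) = -0.1244, h₀ = 1.6955 rad.
Bracket: h₀ sin ϕ sin δ + cos ϕ cos δ sin h₀ = 1.6955×-0.27731×-0.39573 + 0.96078×0.91837×0.99224 = 0.186064 + 0.875504 = 1.061568.
Inverse-square distance factor (a/d)² = 1.0354² = 1.072053.
Q̄ = (S_0/π) × 1.072053 × [bracket] = (589/π) × 1.072053 × 1.061568 = 213.4 W/m².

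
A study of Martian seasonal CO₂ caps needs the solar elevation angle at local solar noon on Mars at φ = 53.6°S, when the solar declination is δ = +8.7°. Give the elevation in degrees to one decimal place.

At local noon the hour angle is zero, so the zenith angle equals |φ − δ| = |-53.6° − (+8.700°)| = 62.300°.
Elevation = 90° − 62.300° = 27.7°.

27.7°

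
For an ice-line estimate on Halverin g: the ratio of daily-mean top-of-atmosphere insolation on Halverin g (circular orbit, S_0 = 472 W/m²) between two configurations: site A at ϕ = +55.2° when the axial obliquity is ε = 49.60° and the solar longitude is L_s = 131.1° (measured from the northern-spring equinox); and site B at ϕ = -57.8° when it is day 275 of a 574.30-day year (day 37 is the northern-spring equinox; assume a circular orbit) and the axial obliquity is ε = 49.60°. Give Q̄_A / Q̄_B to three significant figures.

Q̄_A / Q̄_B ≈ 16.8

— Configuration A (ϕ=+55.2°):
Solar declination: sin δ = sin ε · sin L_s = sin 49.60° × sin 131.1° = 0.57387, so δ = +35.020°.
cos h₀ = −tan(+55.2°) tan(+35.020°) = -1.0082 ≤ −1 ⇒ polar day, h₀ = π.
Bracket: h₀ sin ϕ sin δ + cos ϕ cos δ sin h₀ = 3.1416×0.82115×0.57387 + 0.57071×0.81895×0.00000 = 1.480427 + 0.000000 = 1.480427.
Q̄ = (S_0/π) × [bracket] = (472/π) × 1.480427 = 222.42 W/m².
— Configuration B (ϕ=-57.8°):
Solar longitude: L_s = 360° × (275 − 37)/574.30 = 149.190°.
sin δ = sin 49.60° × sin 149.190° = 0.39005, so δ = +22.958°.
cos h₀ = −tan(-57.8°) tan(+22.958°) = 0.6727, h₀ = 0.8330 rad.
Bracket: h₀ sin ϕ sin δ + cos ϕ cos δ sin h₀ = 0.8330×-0.84619×0.39005 + 0.53288×0.92079×0.73994 = -0.274937 + 0.363067 = 0.088130.
Q̄ = (S_0/π) × [bracket] = (472/π) × 0.088130 = 13.241 W/m².
Ratio Q̄_A / Q̄_B = 222.42 / 13.241 = 16.80.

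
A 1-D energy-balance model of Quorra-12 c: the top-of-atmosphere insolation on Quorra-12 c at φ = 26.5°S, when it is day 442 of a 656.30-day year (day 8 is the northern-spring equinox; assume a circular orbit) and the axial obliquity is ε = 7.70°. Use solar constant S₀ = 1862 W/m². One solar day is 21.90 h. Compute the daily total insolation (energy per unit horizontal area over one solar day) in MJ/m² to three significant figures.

45.3 MJ/m²

Solar longitude: λ_s = 360° × (442 − 8)/656.30 = 238.062°.
sin δ = sin 7.70° × sin 238.062° = -0.11370, so δ = -6.529°.
cos H₀ = −tan(-26.5°) tan(-6.529°) = -0.0571, H₀ = 1.6279 rad.
Bracket: H₀ sin φ sin δ + cos φ cos δ sin H₀ = 1.6279×-0.44620×-0.11370 + 0.89493×0.99351×0.99837 = 0.082588 + 0.887673 = 0.970261.
Q̄ = (S₀/π) × [bracket] = (1862/π) × 0.970261 = 575.07 W/m².
Daily total = Q̄ × 21.90 h × 3600 s/h = 575.07 × 21.90 × 3600 / 10⁶ = 45.34 MJ/m².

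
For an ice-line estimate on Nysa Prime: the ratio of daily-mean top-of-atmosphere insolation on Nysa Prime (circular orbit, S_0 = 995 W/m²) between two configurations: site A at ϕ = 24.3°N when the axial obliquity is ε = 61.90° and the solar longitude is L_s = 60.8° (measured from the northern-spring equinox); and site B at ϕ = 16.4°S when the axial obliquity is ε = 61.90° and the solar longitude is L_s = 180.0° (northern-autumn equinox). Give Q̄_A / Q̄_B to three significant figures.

— Configuration A (ϕ=+24.3°):
Solar declination: sin δ = sin ε · sin L_s = sin 61.90° × sin 60.8° = 0.77003, so δ = +50.356°.
cos h₀ = −tan(+24.3°) tan(+50.356°) = -0.5449, h₀ = 2.1471 rad.
Bracket: h₀ sin ϕ sin δ + cos ϕ cos δ sin h₀ = 2.1471×0.41151×0.77003 + 0.91140×0.63801×0.83847 = 0.680362 + 0.487555 = 1.167917.
Q̄ = (S_0/π) × [bracket] = (995/π) × 1.167917 = 369.90 W/m².
— Configuration B (ϕ=-16.4°):
Solar declination: sin δ = sin ε · sin L_s = sin 61.90° × sin 180.0° = 0.00000, so δ = +0.000°.
cos h₀ = −tan(-16.4°) tan(+0.000°) = 0.0000, h₀ = 1.5708 rad.
Bracket: h₀ sin ϕ sin δ + cos ϕ cos δ sin h₀ = 1.5708×-0.28234×0.00000 + 0.95931×1.00000×1.00000 = -0.000000 + 0.959310 = 0.959310.
Q̄ = (S_0/π) × [bracket] = (995/π) × 0.959310 = 303.83 W/m².
Ratio Q̄_A / Q̄_B = 369.90 / 303.83 = 1.217.

Q̄_A / Q̄_B ≈ 1.22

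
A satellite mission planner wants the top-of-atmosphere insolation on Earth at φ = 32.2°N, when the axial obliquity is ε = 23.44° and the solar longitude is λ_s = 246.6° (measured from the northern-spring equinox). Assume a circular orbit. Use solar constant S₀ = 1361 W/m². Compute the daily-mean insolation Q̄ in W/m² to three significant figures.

Q̄ ≈ 219 W/m²

Solar declination: sin δ = sin ε · sin λ_s = sin 23.44° × sin 246.6° = -0.36507, so δ = -21.412°.
cos H₀ = −tan(+32.2°) tan(-21.412°) = 0.2469, H₀ = 1.3213 rad.
Bracket: H₀ sin φ sin δ + cos φ cos δ sin H₀ = 1.3213×0.53288×-0.36507 + 0.84619×0.93098×0.96903 = -0.257044 + 0.763388 = 0.506344.
Q̄ = (S₀/π) × [bracket] = (1361/π) × 0.506344 = 219.4 W/m².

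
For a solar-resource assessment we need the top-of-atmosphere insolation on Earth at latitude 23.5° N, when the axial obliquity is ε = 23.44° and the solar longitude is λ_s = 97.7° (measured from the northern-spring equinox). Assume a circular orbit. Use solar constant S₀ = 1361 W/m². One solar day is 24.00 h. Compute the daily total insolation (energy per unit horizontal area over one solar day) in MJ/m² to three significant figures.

41.3 MJ/m²

Solar declination: sin δ = sin ε · sin λ_s = sin 23.44° × sin 97.7° = 0.39420, so δ = +23.216°.
cos H₀ = −tan(+23.5°) tan(+23.216°) = -0.1865, H₀ = 1.7584 rad.
Bracket: H₀ sin φ sin δ + cos φ cos δ sin H₀ = 1.7584×0.39875×0.39420 + 0.91706×0.91902×0.98245 = 0.276398 + 0.828005 = 1.104403.
Q̄ = (S₀/π) × [bracket] = (1361/π) × 1.104403 = 478.45 W/m².
Daily total = Q̄ × 24.00 h × 3600 s/h = 478.45 × 24.00 × 3600 / 10⁶ = 41.34 MJ/m².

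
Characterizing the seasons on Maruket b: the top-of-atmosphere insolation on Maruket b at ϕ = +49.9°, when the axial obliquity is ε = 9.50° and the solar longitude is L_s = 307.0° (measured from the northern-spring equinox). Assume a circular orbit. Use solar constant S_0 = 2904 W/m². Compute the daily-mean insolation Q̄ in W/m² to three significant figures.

Solar declination: sin δ = sin ε · sin L_s = sin 9.50° × sin 307.0° = -0.13181, so δ = -7.574°.
cos h₀ = −tan(+49.9°) tan(-7.574°) = 0.1579, h₀ = 1.4122 rad.
Bracket: h₀ sin ϕ sin δ + cos ϕ cos δ sin h₀ = 1.4122×0.76492×-0.13181 + 0.64412×0.99127×0.98745 = -0.142384 + 0.630484 = 0.488100.
Q̄ = (S_0/π) × [bracket] = (2904/π) × 0.488100 = 451.2 W/m².

Q̄ ≈ 451 W/m²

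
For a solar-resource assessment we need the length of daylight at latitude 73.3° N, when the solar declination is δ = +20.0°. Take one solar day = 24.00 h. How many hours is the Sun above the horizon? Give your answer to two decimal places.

Sunrise equation: cos h₀ = −tan ϕ · tan δ = -1.2132 ≤ −1, so the Sun never sets (polar day) and h₀ = π.
Daylight = 2h₀/(2π) × 24.00 h = (3.1416/π) × 24.00 = 24.00 h.

24.00 h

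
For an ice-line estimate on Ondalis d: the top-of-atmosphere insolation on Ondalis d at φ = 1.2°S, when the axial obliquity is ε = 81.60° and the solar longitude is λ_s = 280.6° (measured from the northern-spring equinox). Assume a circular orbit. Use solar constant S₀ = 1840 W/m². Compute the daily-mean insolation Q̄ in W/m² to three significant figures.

Q̄ ≈ 156 W/m²

Solar declination: sin δ = sin ε · sin λ_s = sin 81.60° × sin 280.6° = -0.97239, so δ = -76.505°.
cos H₀ = −tan(-1.2°) tan(-76.505°) = -0.0873, H₀ = 1.6582 rad.
Bracket: H₀ sin φ sin δ + cos φ cos δ sin H₀ = 1.6582×-0.02094×-0.97239 + 0.99978×0.23336×0.99618 = 0.033764 + 0.232417 = 0.266181.
Q̄ = (S₀/π) × [bracket] = (1840/π) × 0.266181 = 155.9 W/m².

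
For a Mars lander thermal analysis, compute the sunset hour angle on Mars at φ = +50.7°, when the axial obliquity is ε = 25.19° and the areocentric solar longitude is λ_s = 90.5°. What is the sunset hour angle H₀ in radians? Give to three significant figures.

H₀ = 2.18 rad

sin δ = sin 25.19° × sin 90.5° = 0.42561, so δ = +25.189°.
cos H₀ = −tan φ · tan δ = −tan(+50.7°) × tan(+25.189°) = -0.5746, so H₀ = 2.1829 rad = 125.07°.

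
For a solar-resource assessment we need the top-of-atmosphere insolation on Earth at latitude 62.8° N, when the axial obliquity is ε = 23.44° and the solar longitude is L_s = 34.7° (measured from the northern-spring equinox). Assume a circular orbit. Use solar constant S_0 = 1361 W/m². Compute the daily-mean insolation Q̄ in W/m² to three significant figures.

Q̄ ≈ 350 W/m²

Solar declination: sin δ = sin ε · sin L_s = sin 23.44° × sin 34.7° = 0.22645, so δ = +13.088°.
cos h₀ = −tan(+62.8°) tan(+13.088°) = -0.4524, h₀ = 2.0402 rad.
Bracket: h₀ sin ϕ sin δ + cos ϕ cos δ sin h₀ = 2.0402×0.88942×0.22645 + 0.45710×0.97402×0.89182 = 0.410915 + 0.397060 = 0.807975.
Q̄ = (S_0/π) × [bracket] = (1361/π) × 0.807975 = 350.0 W/m².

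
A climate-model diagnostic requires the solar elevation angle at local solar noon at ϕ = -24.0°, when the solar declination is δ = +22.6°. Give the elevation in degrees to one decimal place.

43.4°

At local noon the hour angle is zero, so the zenith angle equals |ϕ − δ| = |-24.0° − (+22.600°)| = 46.600°.
Elevation = 90° − 46.600° = 43.4°.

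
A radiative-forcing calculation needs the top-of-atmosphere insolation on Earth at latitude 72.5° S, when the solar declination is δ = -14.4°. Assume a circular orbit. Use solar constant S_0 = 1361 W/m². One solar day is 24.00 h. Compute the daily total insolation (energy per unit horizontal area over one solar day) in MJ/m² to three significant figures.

cos h₀ = −tan(-72.5°) tan(-14.400°) = -0.8143, h₀ = 2.5224 rad.
Bracket: h₀ sin ϕ sin δ + cos ϕ cos δ sin h₀ = 2.5224×-0.95372×-0.24869 + 0.30071×0.96858×0.58041 = 0.598264 + 0.169051 = 0.767315.
Q̄ = (S_0/π) × [bracket] = (1361/π) × 0.767315 = 332.42 W/m².
Daily total = Q̄ × 24.00 h × 3600 s/h = 332.42 × 24.00 × 3600 / 10⁶ = 28.72 MJ/m².

28.7 MJ/m²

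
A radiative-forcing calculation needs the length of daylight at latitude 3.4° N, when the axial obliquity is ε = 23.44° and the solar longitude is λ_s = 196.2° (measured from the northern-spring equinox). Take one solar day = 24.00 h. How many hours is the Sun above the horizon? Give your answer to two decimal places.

Solar declination: sin δ = sin ε · sin λ_s = sin 23.44° × sin 196.2° = -0.11098, so δ = -6.372°.
cos H₀ = −tan φ · tan δ = −tan(+3.4°) × tan(-6.372°) = 0.0066, so H₀ = 1.5642 rad = 89.62°.
Daylight = 2H₀/(2π) × 24.00 h = (1.5642/π) × 24.00 = 11.95 h.

11.95 h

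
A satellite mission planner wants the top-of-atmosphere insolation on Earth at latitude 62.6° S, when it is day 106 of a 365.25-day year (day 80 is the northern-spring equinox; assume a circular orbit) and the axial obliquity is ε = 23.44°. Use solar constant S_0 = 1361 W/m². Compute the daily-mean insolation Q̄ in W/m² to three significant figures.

Q̄ ≈ 104 W/m²

Solar longitude: L_s = 360° × (106 − 80)/365.25 = 25.626°.
sin δ = sin 23.44° × sin 25.626° = 0.17204, so δ = +9.907°.
cos h₀ = −tan(-62.6°) tan(+9.907°) = 0.3369, h₀ = 1.2271 rad.
Bracket: h₀ sin ϕ sin δ + cos ϕ cos δ sin h₀ = 1.2271×-0.88782×0.17204 + 0.46020×0.98509×0.94153 = -0.187428 + 0.426832 = 0.239404.
Q̄ = (S_0/π) × [bracket] = (1361/π) × 0.239404 = 103.7 W/m².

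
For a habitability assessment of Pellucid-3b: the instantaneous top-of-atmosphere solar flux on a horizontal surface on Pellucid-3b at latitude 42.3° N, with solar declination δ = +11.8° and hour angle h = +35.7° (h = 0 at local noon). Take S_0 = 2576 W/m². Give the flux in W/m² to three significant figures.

1.87e+03 W/m²

cos θ_z = sin ϕ sin δ + cos ϕ cos δ cos h = 0.137628 + 0.587949 = 0.725577.
Flux = S_0 · cos θ_z = 2576 × 0.725577 = 1869 W/m².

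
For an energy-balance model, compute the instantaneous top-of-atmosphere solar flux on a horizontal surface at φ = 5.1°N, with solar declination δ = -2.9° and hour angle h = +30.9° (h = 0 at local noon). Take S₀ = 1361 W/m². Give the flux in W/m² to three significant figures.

cos θ_z = sin φ sin δ + cos φ cos δ cos h = -0.004497 + 0.853573 = 0.849076.
Flux = S₀ · cos θ_z = 1361 × 0.849076 = 1156 W/m².

1.16e+03 W/m²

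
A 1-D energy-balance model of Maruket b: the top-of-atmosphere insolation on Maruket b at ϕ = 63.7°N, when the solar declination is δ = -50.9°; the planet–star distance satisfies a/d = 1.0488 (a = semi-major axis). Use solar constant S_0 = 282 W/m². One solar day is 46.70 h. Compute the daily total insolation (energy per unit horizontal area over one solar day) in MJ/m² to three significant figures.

cos h₀ = −tan(+63.7°) tan(-50.900°) = 2.4897 ≥ 1 ⇒ polar night, h₀ = 0 and Q̄ = 0.
Inverse-square distance factor (a/d)² = 1.0488² = 1.099981.
Daily total = Q̄ × 46.70 h × 3600 s/h = 0.00 MJ/m².

0.00 MJ/m²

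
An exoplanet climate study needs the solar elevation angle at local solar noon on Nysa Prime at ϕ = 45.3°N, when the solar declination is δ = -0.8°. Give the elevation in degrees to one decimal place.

43.9°

At local noon the hour angle is zero, so the zenith angle equals |ϕ − δ| = |+45.3° − (-0.800°)| = 46.100°.
Elevation = 90° − 46.100° = 43.9°.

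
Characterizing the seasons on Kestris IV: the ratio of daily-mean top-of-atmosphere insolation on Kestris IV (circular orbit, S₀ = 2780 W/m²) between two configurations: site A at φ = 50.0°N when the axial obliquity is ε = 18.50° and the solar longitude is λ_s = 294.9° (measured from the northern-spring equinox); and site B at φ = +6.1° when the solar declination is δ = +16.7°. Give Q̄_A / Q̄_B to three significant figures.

Q̄_A / Q̄_B ≈ 0.309

— Configuration A (φ=+50.0°):
Solar declination: sin δ = sin ε · sin λ_s = sin 18.50° × sin 294.9° = -0.28781, so δ = -16.727°.
cos H₀ = −tan(+50.0°) tan(-16.727°) = 0.3582, H₀ = 1.2045 rad.
Bracket: H₀ sin φ sin δ + cos φ cos δ sin H₀ = 1.2045×0.76604×-0.28781 + 0.64279×0.95769×0.93366 = -0.265561 + 0.574755 = 0.309194.
Q̄ = (S₀/π) × [bracket] = (2780/π) × 0.309194 = 273.61 W/m².
— Configuration B (φ=+6.1°):
cos H₀ = −tan(+6.1°) tan(+16.700°) = -0.0321, H₀ = 1.6029 rad.
Bracket: H₀ sin φ sin δ + cos φ cos δ sin H₀ = 1.6029×0.10626×0.28736 + 0.99434×0.95782×0.99949 = 0.048944 + 0.951913 = 1.000857.
Q̄ = (S₀/π) × [bracket] = (2780/π) × 1.000857 = 885.66 W/m².
Ratio Q̄_A / Q̄_B = 273.61 / 885.66 = 0.3089.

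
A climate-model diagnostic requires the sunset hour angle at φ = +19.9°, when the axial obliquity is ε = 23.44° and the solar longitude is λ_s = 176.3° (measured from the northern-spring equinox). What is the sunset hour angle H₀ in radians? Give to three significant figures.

H₀ = 1.58 rad

Solar declination: sin δ = sin ε · sin λ_s = sin 23.44° × sin 176.3° = 0.02567, so δ = +1.471°.
cos H₀ = −tan φ · tan δ = −tan(+19.9°) × tan(+1.471°) = -0.0093, so H₀ = 1.5801 rad = 90.53°.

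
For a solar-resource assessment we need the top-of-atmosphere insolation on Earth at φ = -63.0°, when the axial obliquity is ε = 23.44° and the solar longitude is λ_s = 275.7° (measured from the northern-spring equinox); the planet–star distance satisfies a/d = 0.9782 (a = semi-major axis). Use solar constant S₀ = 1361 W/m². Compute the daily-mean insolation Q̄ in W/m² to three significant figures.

Q̄ ≈ 469 W/m²

Solar declination: sin δ = sin ε · sin λ_s = sin 23.44° × sin 275.7° = -0.39582, so δ = -23.317°.
cos H₀ = −tan(-63.0°) tan(-23.317°) = -0.8459, H₀ = 2.5791 rad.
Bracket: H₀ sin φ sin δ + cos φ cos δ sin H₀ = 2.5791×-0.89101×-0.39582 + 0.45399×0.91833×0.53329 = 0.909596 + 0.222335 = 1.131931.
Inverse-square distance factor (a/d)² = 0.9782² = 0.956875.
Q̄ = (S₀/π) × 0.956875 × [bracket] = (1361/π) × 0.956875 × 1.131931 = 469.2 W/m².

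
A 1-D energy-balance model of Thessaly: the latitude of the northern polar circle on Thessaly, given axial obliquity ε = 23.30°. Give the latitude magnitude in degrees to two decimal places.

66.70°

The polar circle is the lowest latitude that experiences at least one full rotation of continuous daylight at the northern-summer solstice; it lies at |φ| = 90° − ε = 90° − 23.30° = 66.70°.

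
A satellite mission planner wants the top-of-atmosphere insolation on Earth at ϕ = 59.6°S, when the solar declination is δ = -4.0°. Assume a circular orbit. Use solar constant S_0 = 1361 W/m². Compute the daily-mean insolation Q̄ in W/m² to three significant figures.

Q̄ ≈ 261 W/m²

cos h₀ = −tan(-59.6°) tan(-4.000°) = -0.1192, h₀ = 1.6903 rad.
Bracket: h₀ sin ϕ sin δ + cos ϕ cos δ sin h₀ = 1.6903×-0.86251×-0.06976 + 0.50603×0.99756×0.99287 = 0.101703 + 0.501196 = 0.602899.
Q̄ = (S_0/π) × [bracket] = (1361/π) × 0.602899 = 261.2 W/m².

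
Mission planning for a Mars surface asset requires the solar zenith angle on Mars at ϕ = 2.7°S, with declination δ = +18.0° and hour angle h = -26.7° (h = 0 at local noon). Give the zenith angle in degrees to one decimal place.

θ_z = 33.5°

cos θ_z = sin ϕ sin δ + cos ϕ cos δ cos h = -0.014557 + 0.848703 = 0.834146.
θ_z = arccos(0.834146) = 33.5°.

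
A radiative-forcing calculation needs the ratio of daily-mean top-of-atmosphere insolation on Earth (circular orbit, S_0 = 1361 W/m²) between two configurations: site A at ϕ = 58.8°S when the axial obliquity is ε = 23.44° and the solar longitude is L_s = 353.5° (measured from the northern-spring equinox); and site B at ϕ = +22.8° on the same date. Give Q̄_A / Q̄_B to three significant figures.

— Configuration A (ϕ=-58.8°):
Solar declination: sin δ = sin ε · sin L_s = sin 23.44° × sin 353.5° = -0.04503, so δ = -2.581°.
cos h₀ = −tan(-58.8°) tan(-2.581°) = -0.0744, h₀ = 1.6453 rad.
Bracket: h₀ sin ϕ sin δ + cos ϕ cos δ sin h₀ = 1.6453×-0.85536×-0.04503 + 0.51803×0.99899×0.99723 = 0.063372 + 0.516073 = 0.579445.
Q̄ = (S_0/π) × [bracket] = (1361/π) × 0.579445 = 251.03 W/m².
— Configuration B (ϕ=+22.8°):
cos h₀ = −tan(+22.8°) tan(-2.581°) = 0.0189, h₀ = 1.5518 rad.
Bracket: h₀ sin ϕ sin δ + cos ϕ cos δ sin h₀ = 1.5518×0.38752×-0.04503 + 0.92186×0.99899×0.99982 = -0.027079 + 0.920763 = 0.893684.
Q̄ = (S_0/π) × [bracket] = (1361/π) × 0.893684 = 387.16 W/m².
Ratio Q̄_A / Q̄_B = 251.03 / 387.16 = 0.6484.

Q̄_A / Q̄_B ≈ 0.648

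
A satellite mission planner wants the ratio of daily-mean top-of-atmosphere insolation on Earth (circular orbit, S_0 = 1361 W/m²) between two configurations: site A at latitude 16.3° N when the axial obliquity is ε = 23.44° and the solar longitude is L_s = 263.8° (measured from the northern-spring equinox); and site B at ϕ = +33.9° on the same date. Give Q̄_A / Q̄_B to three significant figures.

— Configuration A (ϕ=+16.3°):
Solar declination: sin δ = sin ε · sin L_s = sin 23.44° × sin 263.8° = -0.39546, so δ = -23.295°.
cos h₀ = −tan(+16.3°) tan(-23.295°) = 0.1259, h₀ = 1.4446 rad.
Bracket: h₀ sin ϕ sin δ + cos ϕ cos δ sin h₀ = 1.4446×0.28067×-0.39546 + 0.95981×0.91848×0.99204 = -0.160342 + 0.874549 = 0.714207.
Q̄ = (S_0/π) × [bracket] = (1361/π) × 0.714207 = 309.41 W/m².
— Configuration B (ϕ=+33.9°):
cos h₀ = −tan(+33.9°) tan(-23.295°) = 0.2893, h₀ = 1.2773 rad.
Bracket: h₀ sin ϕ sin δ + cos ϕ cos δ sin h₀ = 1.2773×0.55775×-0.39546 + 0.83001×0.91848×0.95723 = -0.281731 + 0.729742 = 0.448011.
Q̄ = (S_0/π) × [bracket] = (1361/π) × 0.448011 = 194.09 W/m².
Ratio Q̄_A / Q̄_B = 309.41 / 194.09 = 1.594.

Q̄_A / Q̄_B ≈ 1.59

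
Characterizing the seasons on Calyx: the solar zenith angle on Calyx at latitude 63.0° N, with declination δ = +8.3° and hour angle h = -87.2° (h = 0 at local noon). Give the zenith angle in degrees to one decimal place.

cos θ_z = sin φ sin δ + cos φ cos δ cos h = 0.128622 + 0.021945 = 0.150567.
θ_z = arccos(0.150567) = 81.3°.

θ_z = 81.3°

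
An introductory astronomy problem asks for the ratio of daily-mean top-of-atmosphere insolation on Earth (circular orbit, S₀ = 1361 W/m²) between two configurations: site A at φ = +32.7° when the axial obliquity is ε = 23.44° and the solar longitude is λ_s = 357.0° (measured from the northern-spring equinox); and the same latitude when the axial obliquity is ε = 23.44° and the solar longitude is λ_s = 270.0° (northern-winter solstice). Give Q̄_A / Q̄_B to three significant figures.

— Configuration A (φ=+32.7°):
Solar declination: sin δ = sin ε · sin λ_s = sin 23.44° × sin 357.0° = -0.02082, so δ = -1.193°.
cos H₀ = −tan(+32.7°) tan(-1.193°) = 0.0134, H₀ = 1.5574 rad.
Bracket: H₀ sin φ sin δ + cos φ cos δ sin H₀ = 1.5574×0.54024×-0.02082 + 0.84151×0.99978×0.99991 = -0.017517 + 0.841249 = 0.823732.
Q̄ = (S₀/π) × [bracket] = (1361/π) × 0.823732 = 356.86 W/m².
— Configuration B (φ=+32.7°):
Solar declination: sin δ = sin ε · sin λ_s = sin 23.44° × sin 270.0° = -0.39779, so δ = -23.440°.
cos H₀ = −tan(+32.7°) tan(-23.440°) = 0.2783, H₀ = 1.2887 rad.
Bracket: H₀ sin φ sin δ + cos φ cos δ sin H₀ = 1.2887×0.54024×-0.39779 + 0.84151×0.91748×0.96048 = -0.276944 + 0.741556 = 0.464612.
Q̄ = (S₀/π) × [bracket] = (1361/π) × 0.464612 = 201.28 W/m².
Ratio Q̄_A / Q̄_B = 356.86 / 201.28 = 1.773.

Q̄_A / Q̄_B ≈ 1.77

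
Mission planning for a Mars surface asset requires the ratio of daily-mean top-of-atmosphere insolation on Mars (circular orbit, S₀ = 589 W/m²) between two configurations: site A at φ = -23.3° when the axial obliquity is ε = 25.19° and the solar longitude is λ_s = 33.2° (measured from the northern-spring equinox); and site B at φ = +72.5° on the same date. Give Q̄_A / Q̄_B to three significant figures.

— Configuration A (φ=-23.3°):
Solar declination: sin δ = sin ε · sin λ_s = sin 25.19° × sin 33.2° = 0.23305, so δ = +13.477°.
cos H₀ = −tan(-23.3°) tan(+13.477°) = 0.1032, H₀ = 1.4674 rad.
Bracket: H₀ sin φ sin δ + cos φ cos δ sin H₀ = 1.4674×-0.39555×0.23305 + 0.91845×0.97246×0.99466 = -0.135269 + 0.888386 = 0.753117.
Q̄ = (S₀/π) × [bracket] = (589/π) × 0.753117 = 141.20 W/m².
— Configuration B (φ=+72.5°):
cos H₀ = −tan(+72.5°) tan(+13.477°) = -0.7601, H₀ = 2.4342 rad.
Bracket: H₀ sin φ sin δ + cos φ cos δ sin H₀ = 2.4342×0.95372×0.23305 + 0.30071×0.97246×0.64982 = 0.541036 + 0.190026 = 0.731062.
Q̄ = (S₀/π) × [bracket] = (589/π) × 0.731062 = 137.06 W/m².
Ratio Q̄_A / Q̄_B = 141.20 / 137.06 = 1.030.

Q̄_A / Q̄_B ≈ 1.03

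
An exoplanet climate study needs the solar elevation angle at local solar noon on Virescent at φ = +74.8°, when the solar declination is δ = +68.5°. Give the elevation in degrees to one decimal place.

At local noon the hour angle is zero, so the zenith angle equals |φ − δ| = |+74.8° − (+68.500°)| = 6.300°.
Elevation = 90° − 6.300° = 83.7°.

83.7°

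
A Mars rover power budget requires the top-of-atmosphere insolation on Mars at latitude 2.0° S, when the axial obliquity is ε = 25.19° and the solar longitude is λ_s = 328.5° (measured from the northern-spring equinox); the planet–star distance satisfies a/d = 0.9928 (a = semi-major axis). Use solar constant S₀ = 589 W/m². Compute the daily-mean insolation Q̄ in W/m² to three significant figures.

Q̄ ≈ 182 W/m²

Solar declination: sin δ = sin ε · sin λ_s = sin 25.19° × sin 328.5° = -0.22239, so δ = -12.849°.
cos H₀ = −tan(-2.0°) tan(-12.849°) = -0.0080, H₀ = 1.5788 rad.
Bracket: H₀ sin φ sin δ + cos φ cos δ sin H₀ = 1.5788×-0.03490×-0.22239 + 0.99939×0.97496×0.99997 = 0.012254 + 0.974336 = 0.986590.
Inverse-square distance factor (a/d)² = 0.9928² = 0.985652.
Q̄ = (S₀/π) × 0.985652 × [bracket] = (589/π) × 0.985652 × 0.986590 = 182.3 W/m².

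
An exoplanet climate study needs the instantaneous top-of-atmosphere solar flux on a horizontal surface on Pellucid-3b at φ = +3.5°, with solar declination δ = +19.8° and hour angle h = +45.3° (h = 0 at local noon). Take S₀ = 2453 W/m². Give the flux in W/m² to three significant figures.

1.67e+03 W/m²

cos θ_z = sin φ sin δ + cos φ cos δ cos h = 0.020679 + 0.660576 = 0.681255.
Flux = S₀ · cos θ_z = 2453 × 0.681255 = 1671 W/m².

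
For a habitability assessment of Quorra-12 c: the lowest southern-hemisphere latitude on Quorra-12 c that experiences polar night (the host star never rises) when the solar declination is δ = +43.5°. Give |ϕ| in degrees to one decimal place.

|ϕ| = 46.5°

Polar night requires cos h₀ = −tan ϕ tan δ ≥ 1, i.e. tan ϕ tan δ ≤ −1.
The boundary is |tan ϕ| · |tan δ| = 1, so |ϕ| = 90° − |δ| = 90° − 43.5° = 46.5° in the southern hemisphere.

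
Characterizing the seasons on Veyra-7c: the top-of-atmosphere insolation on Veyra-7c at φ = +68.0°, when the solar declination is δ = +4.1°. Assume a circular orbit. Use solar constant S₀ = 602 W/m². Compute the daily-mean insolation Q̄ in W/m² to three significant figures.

Q̄ ≈ 92.7 W/m²

cos H₀ = −tan(+68.0°) tan(+4.100°) = -0.1774, H₀ = 1.7492 rad.
Bracket: H₀ sin φ sin δ + cos φ cos δ sin H₀ = 1.7492×0.92718×0.07150 + 0.37461×0.99744×0.98414 = 0.115960 + 0.367725 = 0.483685.
Q̄ = (S₀/π) × [bracket] = (602/π) × 0.483685 = 92.68 W/m².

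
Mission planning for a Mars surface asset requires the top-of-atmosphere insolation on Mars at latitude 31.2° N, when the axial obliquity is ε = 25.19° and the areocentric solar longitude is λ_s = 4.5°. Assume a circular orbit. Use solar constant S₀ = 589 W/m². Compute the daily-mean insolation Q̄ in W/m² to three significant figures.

Q̄ ≈ 165 W/m²

sin δ = sin 25.19° × sin 4.5° = 0.03339, so δ = +1.914°.
cos H₀ = −tan(+31.2°) tan(+1.914°) = -0.0202, H₀ = 1.5910 rad.
Bracket: H₀ sin φ sin δ + cos φ cos δ sin H₀ = 1.5910×0.51803×0.03339 + 0.85536×0.99944×0.99980 = 0.027520 + 0.854710 = 0.882230.
Q̄ = (S₀/π) × [bracket] = (589/π) × 0.882230 = 165.4 W/m².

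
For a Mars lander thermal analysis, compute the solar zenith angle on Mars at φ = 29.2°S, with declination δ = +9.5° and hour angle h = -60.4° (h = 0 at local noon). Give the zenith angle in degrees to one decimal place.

θ_z = 69.8°

cos θ_z = sin φ sin δ + cos φ cos δ cos h = -0.080520 + 0.425259 = 0.344739.
θ_z = arccos(0.344739) = 69.8°.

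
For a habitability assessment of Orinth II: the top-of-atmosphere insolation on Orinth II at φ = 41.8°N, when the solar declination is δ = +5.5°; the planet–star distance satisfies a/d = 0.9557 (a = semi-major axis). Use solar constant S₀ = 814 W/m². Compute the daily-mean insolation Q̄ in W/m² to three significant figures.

Q̄ ≈ 200 W/m²

cos H₀ = −tan(+41.8°) tan(+5.500°) = -0.0861, H₀ = 1.6570 rad.
Bracket: H₀ sin φ sin δ + cos φ cos δ sin H₀ = 1.6570×0.66653×0.09585 + 0.74548×0.99540×0.99629 = 0.105861 + 0.739298 = 0.845159.
Inverse-square distance factor (a/d)² = 0.9557² = 0.913362.
Q̄ = (S₀/π) × 0.913362 × [bracket] = (814/π) × 0.913362 × 0.845159 = 200.0 W/m².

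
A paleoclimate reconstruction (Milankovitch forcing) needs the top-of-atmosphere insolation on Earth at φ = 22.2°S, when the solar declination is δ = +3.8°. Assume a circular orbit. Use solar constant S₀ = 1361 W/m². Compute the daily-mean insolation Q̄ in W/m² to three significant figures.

Q̄ ≈ 383 W/m²

cos H₀ = −tan(-22.2°) tan(+3.800°) = 0.0271, H₀ = 1.5437 rad.
Bracket: H₀ sin φ sin δ + cos φ cos δ sin H₀ = 1.5437×-0.37784×0.06627 + 0.92587×0.99780×0.99963 = -0.038653 + 0.923491 = 0.884838.
Q̄ = (S₀/π) × [bracket] = (1361/π) × 0.884838 = 383.3 W/m².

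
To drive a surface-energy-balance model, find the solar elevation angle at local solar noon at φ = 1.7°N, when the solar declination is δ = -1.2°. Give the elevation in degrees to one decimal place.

87.1°

At local noon the hour angle is zero, so the zenith angle equals |φ − δ| = |+1.7° − (-1.200°)| = 2.900°.
Elevation = 90° − 2.900° = 87.1°.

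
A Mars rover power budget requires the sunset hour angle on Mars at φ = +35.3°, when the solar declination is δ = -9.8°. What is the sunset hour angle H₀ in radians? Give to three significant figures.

cos H₀ = −tan φ · tan δ = −tan(+35.3°) × tan(-9.800°) = 0.1223, so H₀ = 1.4482 rad = 82.98°.

H₀ = 1.45 rad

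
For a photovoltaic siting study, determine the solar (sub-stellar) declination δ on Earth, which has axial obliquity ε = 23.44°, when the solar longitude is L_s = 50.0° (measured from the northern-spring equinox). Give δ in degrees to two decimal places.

sin δ = sin ε · sin L_s = sin 23.44° × sin 50.0° = 0.304724.
δ = arcsin(0.304724) = +17.74°.

δ = +17.74°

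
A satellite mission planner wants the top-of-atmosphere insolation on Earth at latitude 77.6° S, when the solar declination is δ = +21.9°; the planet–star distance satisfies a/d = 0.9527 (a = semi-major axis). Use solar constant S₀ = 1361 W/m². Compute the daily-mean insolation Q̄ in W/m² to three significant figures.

cos H₀ = −tan(-77.6°) tan(+21.900°) = 1.8284 ≥ 1 ⇒ polar night, H₀ = 0 and Q̄ = 0.
Inverse-square distance factor (a/d)² = 0.9527² = 0.907637.

Q̄ ≈ 0.00 W/m²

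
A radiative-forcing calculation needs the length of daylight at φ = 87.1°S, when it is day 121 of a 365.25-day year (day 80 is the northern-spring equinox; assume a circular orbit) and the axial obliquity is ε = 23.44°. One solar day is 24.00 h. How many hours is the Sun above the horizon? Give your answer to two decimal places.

Solar longitude: λ_s = 360° × (121 − 80)/365.25 = 40.411°.
sin δ = sin 23.44° × sin 40.411° = 0.25787, so δ = +14.944°.
cos H₀ = −tan φ · tan δ = 5.2686 ≥ 1, so the Sun never rises (polar night) and H₀ = 0.
Daylight = 2H₀/(2π) × 24.00 h = (0.0000/π) × 24.00 = 0.00 h.

0.00 h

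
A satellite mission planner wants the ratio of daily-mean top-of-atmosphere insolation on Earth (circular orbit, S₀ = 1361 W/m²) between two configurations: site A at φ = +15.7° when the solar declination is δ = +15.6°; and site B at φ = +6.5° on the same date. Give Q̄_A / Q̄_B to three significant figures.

Q̄_A / Q̄_B ≈ 1.04

— Configuration A (φ=+15.7°):
cos H₀ = −tan(+15.7°) tan(+15.600°) = -0.0785, H₀ = 1.6494 rad.
Bracket: H₀ sin φ sin δ + cos φ cos δ sin H₀ = 1.6494×0.27060×0.26892 + 0.96269×0.96316×0.99692 = 0.120026 + 0.924369 = 1.044395.
Q̄ = (S₀/π) × [bracket] = (1361/π) × 1.044395 = 452.45 W/m².
— Configuration B (φ=+6.5°):
cos H₀ = −tan(+6.5°) tan(+15.600°) = -0.0318, H₀ = 1.6026 rad.
Bracket: H₀ sin φ sin δ + cos φ cos δ sin H₀ = 1.6026×0.11320×0.26892 + 0.99357×0.96316×0.99949 = 0.048786 + 0.956479 = 1.005265.
Q̄ = (S₀/π) × [bracket] = (1361/π) × 1.005265 = 435.50 W/m².
Ratio Q̄_A / Q̄_B = 452.45 / 435.50 = 1.039.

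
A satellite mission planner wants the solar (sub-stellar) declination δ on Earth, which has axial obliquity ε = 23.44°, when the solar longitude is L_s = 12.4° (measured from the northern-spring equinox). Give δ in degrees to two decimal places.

δ = +4.90°

sin δ = sin ε · sin L_s = sin 23.44° × sin 12.4° = 0.085419.
δ = arcsin(0.085419) = +4.90°.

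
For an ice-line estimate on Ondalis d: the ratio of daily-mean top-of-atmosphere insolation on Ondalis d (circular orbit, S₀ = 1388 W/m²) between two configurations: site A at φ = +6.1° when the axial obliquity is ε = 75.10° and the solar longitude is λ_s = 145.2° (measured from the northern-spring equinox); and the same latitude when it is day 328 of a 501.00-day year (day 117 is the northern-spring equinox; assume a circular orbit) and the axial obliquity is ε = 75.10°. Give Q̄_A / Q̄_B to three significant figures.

Q̄_A / Q̄_B ≈ 0.961

— Configuration A (φ=+6.1°):
Solar declination: sin δ = sin ε · sin λ_s = sin 75.10° × sin 145.2° = 0.55152, so δ = +33.472°.
cos H₀ = −tan(+6.1°) tan(+33.472°) = -0.0707, H₀ = 1.6415 rad.
Bracket: H₀ sin φ sin δ + cos φ cos δ sin H₀ = 1.6415×0.10626×0.55152 + 0.99434×0.83416×0.99750 = 0.096199 + 0.827365 = 0.923564.
Q̄ = (S₀/π) × [bracket] = (1388/π) × 0.923564 = 408.04 W/m².
— Configuration B (φ=+6.1°):
Solar longitude: λ_s = 360° × (328 − 117)/501.00 = 151.617°.
sin δ = sin 75.10° × sin 151.617° = 0.45938, so δ = +27.347°.
cos H₀ = −tan(+6.1°) tan(+27.347°) = -0.0553, H₀ = 1.6261 rad.
Bracket: H₀ sin φ sin δ + cos φ cos δ sin H₀ = 1.6261×0.10626×0.45938 + 0.99434×0.88824×0.99847 = 0.079376 + 0.881861 = 0.961237.
Q̄ = (S₀/π) × [bracket] = (1388/π) × 0.961237 = 424.69 W/m².
Ratio Q̄_A / Q̄_B = 408.04 / 424.69 = 0.9608.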